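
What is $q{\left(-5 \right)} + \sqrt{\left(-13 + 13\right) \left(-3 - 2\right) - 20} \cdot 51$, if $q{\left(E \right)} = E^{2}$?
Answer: $25 + 102 i \sqrt{5} \approx 25.0 + 228.08 i$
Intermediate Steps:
$q{\left(-5 \right)} + \sqrt{\left(-13 + 13\right) \left(-3 - 2\right) - 20} \cdot 51 = \left(-5\right)^{2} + \sqrt{\left(-13 + 13\right) \left(-3 - 2\right) - 20} \cdot 51 = 25 + \sqrt{0 \left(-3 - 2\right) - 20} \cdot 51 = 25 + \sqrt{0 \left(-5\right) - 20} \cdot 51 = 25 + \sqrt{0 - 20} \cdot 51 = 25 + \sqrt{-20} \cdot 51 = 25 + 2 i \sqrt{5} \cdot 51 = 25 + 102 i \sqrt{5}$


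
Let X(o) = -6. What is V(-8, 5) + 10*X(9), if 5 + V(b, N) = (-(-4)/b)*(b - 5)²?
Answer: -299/2 ≈ -149.50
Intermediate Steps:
V(b, N) = -5 + 4*(-5 + b)²/b (V(b, N) = -5 + (-(-4)/b)*(b - 5)² = -5 + (4/b)*(-5 + b)² = -5 + 4*(-5 + b)²/b)
V(-8, 5) + 10*X(9) = (-5 + 4*(-5 - 8)²/(-8)) + 10*(-6) = (-5 + 4*(-⅛)*(-13)²) - 60 = (-5 + 4*(-⅛)*169) - 60 = (-5 - 169/2) - 60 = -179/2 - 60 = -299/2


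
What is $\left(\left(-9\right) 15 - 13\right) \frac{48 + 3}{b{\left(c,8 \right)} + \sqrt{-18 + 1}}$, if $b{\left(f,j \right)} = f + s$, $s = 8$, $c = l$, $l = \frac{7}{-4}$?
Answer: $- \frac{251600}{299} + \frac{40256 i \sqrt{17}}{299} \approx -841.47 + 555.12 i$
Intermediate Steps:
$l = - \frac{7}{4}$ ($l = 7 \left(- \frac{1}{4}\right) = - \frac{7}{4} \approx -1.75$)
$c = - \frac{7}{4} \approx -1.75$
$b{\left(f,j \right)} = 8 + f$ ($b{\left(f,j \right)} = f + 8 = 8 + f$)
$\left(\left(-9\right) 15 - 13\right) \frac{48 + 3}{b{\left(c,8 \right)} + \sqrt{-18 + 1}} = \left(\left(-9\right) 15 - 13\right) \frac{48 + 3}{\left(8 - \frac{7}{4}\right) + \sqrt{-18 + 1}} = \left(-135 - 13\right) \frac{51}{\frac{25}{4} + \sqrt{-17}} = - 148 \frac{51}{\frac{25}{4} + i \sqrt{17}} = - \frac{7548}{\frac{25}{4} + i \sqrt{17}}$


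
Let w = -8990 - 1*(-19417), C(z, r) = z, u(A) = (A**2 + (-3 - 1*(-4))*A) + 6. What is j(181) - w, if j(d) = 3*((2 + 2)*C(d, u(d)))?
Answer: -8255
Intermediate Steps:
u(A) = 6 + A + A**2 (u(A) = (A**2 + (-3 + 4)*A) + 6 = (A**2 + 1*A) + 6 = (A**2 + A) + 6 = (A + A**2) + 6 = 6 + A + A**2)
w = 10427 (w = -8990 + 19417 = 10427)
j(d) = 12*d (j(d) = 3*((2 + 2)*d) = 3*(4*d) = 12*d)
j(181) - w = 12*181 - 1*10427 = 2172 - 10427 = -8255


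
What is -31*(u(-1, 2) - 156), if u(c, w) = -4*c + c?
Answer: 4743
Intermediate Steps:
u(c, w) = -3*c
-31*(u(-1, 2) - 156) = -31*(-3*(-1) - 156) = -31*(3 - 156) = -31*(-153) = 4743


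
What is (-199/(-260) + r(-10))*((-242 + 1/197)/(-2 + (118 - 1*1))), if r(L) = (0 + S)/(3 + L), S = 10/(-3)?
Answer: -107725089/41232100 ≈ -2.6127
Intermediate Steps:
S = -10/3 (S = 10*(-⅓) = -10/3 ≈ -3.3333)
r(L) = -10/(3*(3 + L)) (r(L) = (0 - 10/3)/(3 + L) = -10/(3*(3 + L)))
(-199/(-260) + r(-10))*((-242 + 1/197)/(-2 + (118 - 1*1))) = (-199/(-260) - 10/(9 + 3*(-10)))*((-242 + 1/197)/(-2 + (118 - 1*1))) = (-199*(-1/260) - 10/(9 - 30))*((-242 + 1/197)/(-2 + (118 - 1))) = (199/260 - 10/(-21))*(-47673/(197*(-2 + 117))) = (199/260 - 10*(-1/21))*(-47673/197/115) = (199/260 + 10/21)*(-47673/197*1/115) = (6779/5460)*(-47673/22655) = -107725089/41232100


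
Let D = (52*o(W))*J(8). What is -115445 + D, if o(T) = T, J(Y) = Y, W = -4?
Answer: -117109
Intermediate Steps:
D = -1664 (D = (52*(-4))*8 = -208*8 = -1664)
-115445 + D = -115445 - 1664 = -117109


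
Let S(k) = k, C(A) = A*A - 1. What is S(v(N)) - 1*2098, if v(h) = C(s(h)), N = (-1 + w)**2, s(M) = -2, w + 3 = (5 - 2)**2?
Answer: -2095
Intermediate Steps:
w = 6 (w = -3 + (5 - 2)**2 = -3 + 3**2 = -3 + 9 = 6)
N = 25 (N = (-1 + 6)**2 = 5**2 = 25)
C(A) = -1 + A**2 (C(A) = A**2 - 1 = -1 + A**2)
v(h) = 3 (v(h) = -1 + (-2)**2 = -1 + 4 = 3)
S(v(N)) - 1*2098 = 3 - 1*2098 = 3 - 2098 = -2095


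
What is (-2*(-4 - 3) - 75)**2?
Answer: 3721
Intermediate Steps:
(-2*(-4 - 3) - 75)**2 = (-2*(-7) - 75)**2 = (14 - 75)**2 = (-61)**2 = 3721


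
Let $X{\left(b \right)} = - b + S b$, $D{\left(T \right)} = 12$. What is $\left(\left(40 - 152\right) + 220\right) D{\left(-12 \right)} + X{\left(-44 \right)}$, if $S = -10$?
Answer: $1780$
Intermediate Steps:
$X{\left(b \right)} = - 11 b$ ($X{\left(b \right)} = - b - 10 b = - 11 b$)
$\left(\left(40 - 152\right) + 220\right) D{\left(-12 \right)} + X{\left(-44 \right)} = \left(\left(40 - 152\right) + 220\right) 12 - -484 = \left(-112 + 220\right) 12 + 484 = 108 \cdot 12 + 484 = 1296 + 484 = 1780$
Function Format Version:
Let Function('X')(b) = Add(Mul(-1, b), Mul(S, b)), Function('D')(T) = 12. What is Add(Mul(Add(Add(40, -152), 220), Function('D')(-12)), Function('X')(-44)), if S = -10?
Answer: 1780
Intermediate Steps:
Function('X')(b) = Mul(-11, b) (Function('X')(b) = Add(Mul(-1, b), Mul(-10, b)) = Mul(-11, b))
Add(Mul(Add(Add(40, -152), 220), Function('D')(-12)), Function('X')(-44)) = Add(Mul(Add(Add(40, -152), 220), 12), Mul(-11, -44)) = Add(Mul(Add(-112, 220), 12), 484) = Add(Mul(108, 12), 484) = Add(1296, 484) = 1780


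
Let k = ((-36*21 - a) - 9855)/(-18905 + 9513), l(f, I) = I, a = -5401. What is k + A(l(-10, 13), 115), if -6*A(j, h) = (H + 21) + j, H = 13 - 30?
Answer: -32101/14088 ≈ -2.2786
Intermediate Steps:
H = -17
A(j, h) = -⅔ - j/6 (A(j, h) = -((-17 + 21) + j)/6 = -(4 + j)/6 = -⅔ - j/6)
k = 2605/4696 (k = ((-36*21 - 1*(-5401)) - 9855)/(-18905 + 9513) = ((-756 + 5401) - 9855)/(-9392) = (4645 - 9855)*(-1/9392) = -5210*(-1/9392) = 2605/4696 ≈ 0.55473)
k + A(l(-10, 13), 115) = 2605/4696 + (-⅔ - ⅙*13) = 2605/4696 + (-⅔ - 13/6) = 2605/4696 - 17/6 = -32101/14088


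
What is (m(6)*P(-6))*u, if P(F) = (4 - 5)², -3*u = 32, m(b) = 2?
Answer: -64/3 ≈ -21.333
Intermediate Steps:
u = -32/3 (u = -⅓*32 = -32/3 ≈ -10.667)
P(F) = 1 (P(F) = (-1)² = 1)
(m(6)*P(-6))*u = (2*1)*(-32/3) = 2*(-32/3) = -64/3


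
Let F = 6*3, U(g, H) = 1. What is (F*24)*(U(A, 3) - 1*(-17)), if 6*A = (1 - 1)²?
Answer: 7776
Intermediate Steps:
A = 0 (A = (1 - 1)²/6 = (⅙)*0² = (⅙)*0 = 0)
F = 18
(F*24)*(U(A, 3) - 1*(-17)) = (18*24)*(1 - 1*(-17)) = 432*(1 + 17) = 432*18 = 7776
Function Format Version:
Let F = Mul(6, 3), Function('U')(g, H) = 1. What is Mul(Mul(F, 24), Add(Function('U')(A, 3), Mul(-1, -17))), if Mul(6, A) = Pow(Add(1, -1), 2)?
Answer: 7776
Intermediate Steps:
A = 0 (A = Mul(Rational(1, 6), Pow(Add(1, -1), 2)) = Mul(Rational(1, 6), Pow(0, 2)) = Mul(Rational(1, 6), 0) = 0)
F = 18
Mul(Mul(F, 24), Add(Function('U')(A, 3), Mul(-1, -17))) = Mul(Mul(18, 24), Add(1, Mul(-1, -17))) = Mul(432, Add(1, 17)) = Mul(432, 18) = 7776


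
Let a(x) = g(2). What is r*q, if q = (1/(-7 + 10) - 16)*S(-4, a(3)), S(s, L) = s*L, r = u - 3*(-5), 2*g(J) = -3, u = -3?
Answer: -1128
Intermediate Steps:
g(J) = -3/2 (g(J) = (1/2)*(-3) = -3/2)
a(x) = -3/2
r = 12 (r = -3 - 3*(-5) = -3 + 15 = 12)
S(s, L) = L*s
q = -94 (q = (1/(-7 + 10) - 16)*(-3/2*(-4)) = (1/3 - 16)*6 = -47/3*6 = -94)
r*q = 12*(-94) = -1128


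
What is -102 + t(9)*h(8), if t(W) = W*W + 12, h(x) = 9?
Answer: 735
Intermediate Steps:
t(W) = 12 + W² (t(W) = W² + 12 = 12 + W²)
-102 + t(9)*h(8) = -102 + (12 + 9²)*9 = -102 + (12 + 81)*9 = -102 + 93*9 = -102 + 837 = 735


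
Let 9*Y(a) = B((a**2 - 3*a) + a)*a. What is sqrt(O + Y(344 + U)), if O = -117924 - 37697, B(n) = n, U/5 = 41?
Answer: sqrt(18162862) ≈ 4261.8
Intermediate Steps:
U = 205 (U = 5*41 = 205)
O = -155621
Y(a) = a*(a**2 - 2*a)/9 (Y(a) = (((a**2 - 3*a) + a)*a)/9 = ((a**2 - 2*a)*a)/9 = (a*(a**2 - 2*a))/9 = a*(a**2 - 2*a)/9)
sqrt(O + Y(344 + U)) = sqrt(-155621 + (344 + 205)**2*(-2 + (344 + 205))/9) = sqrt(-155621 + (1/9)*549**2*(-2 + 549)) = sqrt(-155621 + (1/9)*301401*547) = sqrt(-155621 + 18318483) = sqrt(18162862)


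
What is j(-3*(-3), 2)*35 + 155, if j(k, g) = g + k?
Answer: 540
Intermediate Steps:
j(-3*(-3), 2)*35 + 155 = (2 - 3*(-3))*35 + 155 = (2 + 9)*35 + 155 = 11*35 + 155 = 385 + 155 = 540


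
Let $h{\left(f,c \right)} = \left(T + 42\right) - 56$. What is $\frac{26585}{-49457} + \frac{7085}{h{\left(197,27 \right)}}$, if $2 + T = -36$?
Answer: $- \frac{27060405}{197828} \approx -136.79$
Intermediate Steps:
$T = -38$ ($T = -2 - 36 = -38$)
$h{\left(f,c \right)} = -52$ ($h{\left(f,c \right)} = \left(-38 + 42\right) - 56 = 4 - 56 = -52$)
$\frac{26585}{-49457} + \frac{7085}{h{\left(197,27 \right)}} = \frac{26585}{-49457} + \frac{7085}{-52} = 26585 \left(- \frac{1}{49457}\right) + 7085 \left(- \frac{1}{52}\right) = - \frac{26585}{49457} - \frac{545}{4} = - \frac{27060405}{197828}$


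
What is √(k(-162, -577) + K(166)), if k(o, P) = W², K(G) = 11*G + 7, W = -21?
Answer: √2274 ≈ 47.686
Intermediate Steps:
K(G) = 7 + 11*G
k(o, P) = 441 (k(o, P) = (-21)² = 441)
√(k(-162, -577) + K(166)) = √(441 + (7 + 11*166)) = √(441 + (7 + 1826)) = √(441 + 1833) = √2274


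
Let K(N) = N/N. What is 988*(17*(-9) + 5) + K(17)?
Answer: -146223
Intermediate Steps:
K(N) = 1
988*(17*(-9) + 5) + K(17) = 988*(17*(-9) + 5) + 1 = 988*(-153 + 5) + 1 = 988*(-148) + 1 = -146224 + 1 = -146223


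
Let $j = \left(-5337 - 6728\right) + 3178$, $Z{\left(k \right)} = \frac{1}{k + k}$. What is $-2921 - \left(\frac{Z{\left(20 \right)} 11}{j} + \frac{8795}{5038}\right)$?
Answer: $- \frac{2617184680111}{895454120} \approx -2922.7$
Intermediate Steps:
$Z{\left(k \right)} = \frac{1}{2 k}$
$j = -8887$ ($j = -12065 + 3178 = -8887$)
$-2921 - \left(\frac{Z{\left(20 \right)} 11}{j} + \frac{8795}{5038}\right) = -2921 - \left(\frac{\frac{1}{2 \cdot 20} \cdot 11}{-8887} + \frac{8795}{5038}\right) = -2921 - \left(\frac{1}{2} \cdot \frac{1}{20} \cdot 11 \left(- \frac{1}{8887}\right) + 8795 \cdot \frac{1}{5038}\right) = -2921 - \left(\frac{1}{40} \cdot 11 \left(- \frac{1}{8887}\right) + \frac{8795}{5038}\right) = -2921 - \left(\frac{11}{40} \left(- \frac{1}{8887}\right) + \frac{8795}{5038}\right) = -2921 - \left(- \frac{11}{355480} + \frac{8795}{5038}\right) = -2921 - \frac{1563195591}{895454120} = - \frac{2617184680111}{895454120}$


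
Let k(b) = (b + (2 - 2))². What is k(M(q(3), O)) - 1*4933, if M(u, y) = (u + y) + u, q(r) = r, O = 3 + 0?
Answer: -4852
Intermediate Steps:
O = 3
M(u, y) = y + 2*u
k(b) = b² (k(b) = (b + 0)² = b²)
k(M(q(3), O)) - 1*4933 = (3 + 2*3)² - 1*4933 = (3 + 6)² - 4933 = 9² - 4933 = 81 - 4933 = -4852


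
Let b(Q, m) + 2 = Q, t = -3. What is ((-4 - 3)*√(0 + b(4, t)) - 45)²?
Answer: 2123 + 630*√2 ≈ 3014.0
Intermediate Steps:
b(Q, m) = -2 + Q
((-4 - 3)*√(0 + b(4, t)) - 45)² = ((-4 - 3)*√(0 + (-2 + 4)) - 45)² = (-7*√(0 + 2) - 45)² = (-7*√2 - 45)² = (-45 - 7*√2)²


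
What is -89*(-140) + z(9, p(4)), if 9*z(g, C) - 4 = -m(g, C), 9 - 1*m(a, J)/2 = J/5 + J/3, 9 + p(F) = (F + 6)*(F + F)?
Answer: 1683026/135 ≈ 12467.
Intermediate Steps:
p(F) = -9 + 2*F*(6 + F) (p(F) = -9 + (F + 6)*(F + F) = -9 + (6 + F)*(2*F) = -9 + 2*F*(6 + F))
m(a, J) = 18 - 16*J/15 (m(a, J) = 18 - 2*(J/5 + J/3) = 18 - 16*J/15)
z(g, C) = -14/9 + 16*C/135 (z(g, C) = 4/9 + (-(18 - 16*C/15))/9 = 4/9 + (-18 + 16*C/15)/9 = 4/9 + (-2 + 16*C/135) = -14/9 + 16*C/135)
-89*(-140) + z(9, p(4)) = -89*(-140) + (-14/9 + 16*(-9 + 2*4² + 12*4)/135) = 12460 + (-14/9 + 16*(-9 + 2*16 + 48)/135) = 12460 + (-14/9 + 16*(-9 + 32 + 48)/135) = 12460 + (-14/9 + (16/135)*71) = 12460 + (-14/9 + 1136/135) = 12460 + 926/135 = 1683026/135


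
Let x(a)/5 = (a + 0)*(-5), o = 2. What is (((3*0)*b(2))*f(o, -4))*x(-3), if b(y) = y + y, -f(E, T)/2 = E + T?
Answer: 0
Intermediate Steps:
f(E, T) = -2*E - 2*T (f(E, T) = -2*(E + T) = -2*E - 2*T)
b(y) = 2*y
x(a) = -25*a (x(a) = 5*((a + 0)*(-5)) = 5*(a*(-5)) = 5*(-5*a) = -25*a)
(((3*0)*b(2))*f(o, -4))*x(-3) = (((3*0)*(2*2))*(-2*2 - 2*(-4)))*(-25*(-3)) = ((0*4)*(-4 + 8))*75 = (0*4)*75 = 0*75 = 0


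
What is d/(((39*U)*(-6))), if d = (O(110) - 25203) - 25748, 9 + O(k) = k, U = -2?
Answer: -2825/26 ≈ -108.65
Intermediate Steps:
O(k) = -9 + k
d = -50850 (d = ((-9 + 110) - 25203) - 25748 = (101 - 25203) - 25748 = -25102 - 25748 = -50850)
d/(((39*U)*(-6))) = -50850/((39*(-2))*(-6)) = -50850/((-78*(-6))) = -50850/468 = -50850*1/468 = -2825/26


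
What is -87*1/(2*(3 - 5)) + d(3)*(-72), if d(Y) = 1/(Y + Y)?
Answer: 39/4 ≈ 9.7500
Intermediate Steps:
d(Y) = 1/(2*Y)
-87*1/(2*(3 - 5)) + d(3)*(-72) = -87*1/(2*(3 - 5)) + ((½)/3)*(-72) = -87/((-2*2)) + ((½)*(⅓))*(-72) = -87/(-4) + (⅙)*(-72) = -87*(-¼) - 12 = 87/4 - 12 = 39/4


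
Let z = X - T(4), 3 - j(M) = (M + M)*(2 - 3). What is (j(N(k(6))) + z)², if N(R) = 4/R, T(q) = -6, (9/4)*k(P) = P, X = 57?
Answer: 4761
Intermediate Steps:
k(P) = 4*P/9
j(M) = 3 + 2*M (j(M) = 3 - (M + M)*(2 - 3) = 3 - 2*M*(-1) = 3 - (-2)*M = 3 + 2*M)
z = 63 (z = 57 - 1*(-6) = 57 + 6 = 63)
(j(N(k(6))) + z)² = ((3 + 2*(4/(((4/9)*6)))) + 63)² = ((3 + 2*(4/(8/3))) + 63)² = ((3 + 2*(4*(3/8))) + 63)² = ((3 + 2*(3/2)) + 63)² = ((3 + 3) + 63)² = (6 + 63)² = 69² = 4761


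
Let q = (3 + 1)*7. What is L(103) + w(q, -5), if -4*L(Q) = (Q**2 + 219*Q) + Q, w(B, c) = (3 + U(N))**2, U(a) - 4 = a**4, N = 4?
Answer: 243407/4 ≈ 60852.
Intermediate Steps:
U(a) = 4 + a**4
q = 28 (q = 4*7 = 28)
w(B, c) = 69169 (w(B, c) = (3 + (4 + 4**4))**2 = (3 + (4 + 256))**2 = (3 + 260)**2 = 263**2 = 69169)
L(Q) = -55*Q - Q**2/4 (L(Q) = -((Q**2 + 219*Q) + Q)/4 = -(Q**2 + 220*Q)/4 = -55*Q - Q**2/4)
L(103) + w(q, -5) = -1/4*103*(220 + 103) + 69169 = -1/4*103*323 + 69169 = -33269/4 + 69169 = 243407/4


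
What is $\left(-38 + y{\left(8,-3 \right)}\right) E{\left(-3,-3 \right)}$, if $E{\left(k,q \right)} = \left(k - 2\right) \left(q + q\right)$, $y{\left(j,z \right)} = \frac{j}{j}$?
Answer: $-1110$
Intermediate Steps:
$y{\left(j,z \right)} = 1$
$E{\left(k,q \right)} = 2 q \left(-2 + k\right)$ ($E{\left(k,q \right)} = \left(-2 + k\right) 2 q = 2 q \left(-2 + k\right)$)
$\left(-38 + y{\left(8,-3 \right)}\right) E{\left(-3,-3 \right)} = \left(-38 + 1\right) 2 \left(-3\right) \left(-2 - 3\right) = - 37 \cdot 2 \left(-3\right) \left(-5\right) = \left(-37\right) 30 = -1110$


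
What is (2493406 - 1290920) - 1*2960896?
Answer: -1758410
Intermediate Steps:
(2493406 - 1290920) - 1*2960896 = 1202486 - 2960896 = -1758410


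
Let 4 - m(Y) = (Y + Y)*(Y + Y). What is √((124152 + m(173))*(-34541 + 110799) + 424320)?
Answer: 12*√2354235 ≈ 18412.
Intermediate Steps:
m(Y) = 4 - 4*Y² (m(Y) = 4 - (Y + Y)*(Y + Y) = 4 - 2*Y*2*Y = 4 - 4*Y²)
√((124152 + m(173))*(-34541 + 110799) + 424320) = √((124152 + (4 - 4*173²))*(-34541 + 110799) + 424320) = √((124152 + (4 - 4*29929))*76258 + 424320) = √((124152 + (4 - 119716))*76258 + 424320) = √((124152 - 119712)*76258 + 424320) = √(4440*76258 + 424320) = √(338585520 + 424320) = √339009840 = 12*√2354235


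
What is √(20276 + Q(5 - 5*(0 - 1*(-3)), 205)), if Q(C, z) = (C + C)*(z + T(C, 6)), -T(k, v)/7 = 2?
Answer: 22*√34 ≈ 128.28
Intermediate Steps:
T(k, v) = -14 (T(k, v) = -7*2 = -14)
Q(C, z) = 2*C*(-14 + z) (Q(C, z) = (C + C)*(z - 14) = (2*C)*(-14 + z) = 2*C*(-14 + z))
√(20276 + Q(5 - 5*(0 - 1*(-3)), 205)) = √(20276 + 2*(5 - 5*(0 - 1*(-3)))*(-14 + 205)) = √(20276 + 2*(5 - 5*(0 + 3))*191) = √(20276 + 2*(5 - 5*3)*191) = √(20276 + 2*(5 - 15)*191) = √(20276 + 2*(-10)*191) = √(20276 - 3820) = √16456 = 22*√34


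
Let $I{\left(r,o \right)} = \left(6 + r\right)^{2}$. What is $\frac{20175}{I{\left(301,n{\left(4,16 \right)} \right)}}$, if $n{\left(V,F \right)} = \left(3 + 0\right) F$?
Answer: $\frac{20175}{94249} \approx 0.21406$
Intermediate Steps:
$n{\left(V,F \right)} = 3 F$
$\frac{20175}{I{\left(301,n{\left(4,16 \right)} \right)}} = \frac{20175}{\left(6 + 301\right)^{2}} = \frac{20175}{307^{2}} = \frac{20175}{94249}$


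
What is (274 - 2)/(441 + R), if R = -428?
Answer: 272/13 ≈ 20.923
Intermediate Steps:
(274 - 2)/(441 + R) = (274 - 2)/(441 - 428) = 272/13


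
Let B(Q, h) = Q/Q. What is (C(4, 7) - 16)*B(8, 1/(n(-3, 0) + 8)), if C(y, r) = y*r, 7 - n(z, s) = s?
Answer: 12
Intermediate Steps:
n(z, s) = 7 - s
C(y, r) = r*y
B(Q, h) = 1
(C(4, 7) - 16)*B(8, 1/(n(-3, 0) + 8)) = (7*4 - 16)*1 = (28 - 16)*1 = 12*1 = 12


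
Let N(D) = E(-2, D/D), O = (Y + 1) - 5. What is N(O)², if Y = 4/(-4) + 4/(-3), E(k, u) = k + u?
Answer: 1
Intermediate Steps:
Y = -7/3 (Y = 4*(-¼) + 4*(-⅓) = -1 - 4/3 = -7/3 ≈ -2.3333)
O = -19/3 (O = (-7/3 + 1) - 5 = -4/3 - 5 = -19/3 ≈ -6.3333)
N(D) = -1 (N(D) = -2 + D/D = -2 + 1 = -1)
N(O)² = (-1)² = 1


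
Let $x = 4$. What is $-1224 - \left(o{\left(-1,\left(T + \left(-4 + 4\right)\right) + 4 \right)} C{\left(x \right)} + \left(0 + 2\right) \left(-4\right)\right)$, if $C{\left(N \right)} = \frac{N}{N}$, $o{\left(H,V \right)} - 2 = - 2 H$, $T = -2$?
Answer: $-1220$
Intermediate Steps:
$o{\left(H,V \right)} = 2 - 2 H$
$C{\left(N \right)} = 1$
$-1224 - \left(o{\left(-1,\left(T + \left(-4 + 4\right)\right) + 4 \right)} C{\left(x \right)} + \left(0 + 2\right) \left(-4\right)\right) = -1224 - \left(\left(2 - -2\right) 1 + \left(0 + 2\right) \left(-4\right)\right) = -1224 - \left(\left(2 + 2\right) 1 + 2 \left(-4\right)\right) = -1224 - \left(4 \cdot 1 - 8\right) = -1224 - \left(4 - 8\right) = -1224 - -4 = -1224 + 4 = -1220$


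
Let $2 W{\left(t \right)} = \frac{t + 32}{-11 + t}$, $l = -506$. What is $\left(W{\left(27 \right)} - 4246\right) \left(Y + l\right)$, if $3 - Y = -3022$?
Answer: $- \frac{342112947}{32} \approx -1.0691 \cdot 10^{7}$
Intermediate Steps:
$Y = 3025$ ($Y = 3 - -3022 = 3 + 3022 = 3025$)
$W{\left(t \right)} = \frac{32 + t}{2 \left(-11 + t\right)}$ ($W{\left(t \right)} = \frac{\left(t + 32\right) \frac{1}{-11 + t}}{2} = \frac{\left(32 + t\right) \frac{1}{-11 + t}}{2} = \frac{\frac{1}{-11 + t} \left(32 + t\right)}{2} = \frac{32 + t}{2 \left(-11 + t\right)}$)
$\left(W{\left(27 \right)} - 4246\right) \left(Y + l\right) = \left(\frac{32 + 27}{2 \left(-11 + 27\right)} - 4246\right) \left(3025 - 506\right) = \left(\frac{1}{2} \cdot \frac{1}{16} \cdot 59 - 4246\right) 2519 = \left(\frac{59}{32} - 4246\right) 2519 = \left(- \frac{135813}{32}\right) 2519 = - \frac{342112947}{32}$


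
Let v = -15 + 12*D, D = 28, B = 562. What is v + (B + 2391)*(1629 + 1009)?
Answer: 7790335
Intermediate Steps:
v = 321 (v = -15 + 12*28 = -15 + 336 = 321)
v + (B + 2391)*(1629 + 1009) = 321 + (562 + 2391)*(1629 + 1009) = 321 + 2953*2638 = 321 + 7790014 = 7790335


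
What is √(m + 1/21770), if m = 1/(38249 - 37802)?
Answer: √216197848230/9731190 ≈ 0.047781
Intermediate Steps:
m = 1/447 ≈ 0.0022371
√(m + 1/21770) = √(1/447 + 1/21770) = √(22217/9731190) = √216197848230/9731190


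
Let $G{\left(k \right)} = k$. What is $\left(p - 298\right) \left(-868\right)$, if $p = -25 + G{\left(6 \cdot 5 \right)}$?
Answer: $254324$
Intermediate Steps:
$p = 5$ ($p = -25 + 6 \cdot 5 = -25 + 30 = 5$)
$\left(p - 298\right) \left(-868\right) = \left(5 - 298\right) \left(-868\right) = \left(-293\right) \left(-868\right) = 254324$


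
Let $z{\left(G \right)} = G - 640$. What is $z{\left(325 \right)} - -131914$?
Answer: $131599$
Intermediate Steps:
$z{\left(G \right)} = -640 + G$
$z{\left(325 \right)} - -131914 = \left(-640 + 325\right) - -131914 = -315 + 131914 = 131599$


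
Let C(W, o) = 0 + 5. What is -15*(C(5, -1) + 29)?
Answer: -510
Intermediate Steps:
C(W, o) = 5
-15*(C(5, -1) + 29) = -15*(5 + 29) = -15*34 = -510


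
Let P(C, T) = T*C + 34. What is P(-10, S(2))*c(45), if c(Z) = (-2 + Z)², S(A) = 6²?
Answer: -602774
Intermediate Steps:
S(A) = 36
P(C, T) = 34 + C*T (P(C, T) = C*T + 34 = 34 + C*T)
P(-10, S(2))*c(45) = (34 - 10*36)*(-2 + 45)² = (34 - 360)*43² = -326*1849 = -602774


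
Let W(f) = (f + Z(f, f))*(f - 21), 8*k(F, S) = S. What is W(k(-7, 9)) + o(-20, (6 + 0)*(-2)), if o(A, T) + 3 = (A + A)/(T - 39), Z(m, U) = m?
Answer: -76597/1632 ≈ -46.934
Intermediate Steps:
k(F, S) = S/8
W(f) = 2*f*(-21 + f) (W(f) = (f + f)*(f - 21) = (2*f)*(-21 + f) = 2*f*(-21 + f))
o(A, T) = -3 + 2*A/(-39 + T) (o(A, T) = -3 + (A + A)/(T - 39) = -3 + (2*A)/(-39 + T) = -3 + 2*A/(-39 + T))
W(k(-7, 9)) + o(-20, (6 + 0)*(-2)) = 2*((⅛)*9)*(-21 + (⅛)*9) + (117 - 3*(6 + 0)*(-2) + 2*(-20))/(-39 + (6 + 0)*(-2)) = 2*(9/8)*(-21 + 9/8) + (117 - 18*(-2) - 40)/(-39 + 6*(-2)) = 2*(9/8)*(-159/8) + (117 - 3*(-12) - 40)/(-39 - 12) = -1431/32 + (117 + 36 - 40)/(-51) = -1431/32 - 1/51*113 = -1431/32 - 113/51 = -76597/1632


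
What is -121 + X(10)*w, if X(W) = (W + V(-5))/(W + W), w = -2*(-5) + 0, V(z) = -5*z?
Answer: -207/2 ≈ -103.50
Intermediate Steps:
w = 10 (w = 10 + 0 = 10)
X(W) = (25 + W)/(2*W) (X(W) = (W - 5*(-5))/(W + W) = (W + 25)/((2*W)) = (25 + W)*(1/(2*W)) = (25 + W)/(2*W))
-121 + X(10)*w = -121 + ((1/2)*(25 + 10)/10)*10 = -121 + ((1/2)*(1/10)*35)*10 = -121 + (7/4)*10 = -121 + 35/2 = -207/2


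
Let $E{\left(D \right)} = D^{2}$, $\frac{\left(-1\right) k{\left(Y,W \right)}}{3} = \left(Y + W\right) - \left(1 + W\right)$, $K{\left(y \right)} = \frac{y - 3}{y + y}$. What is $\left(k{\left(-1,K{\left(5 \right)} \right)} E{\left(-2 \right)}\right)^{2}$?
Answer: $576$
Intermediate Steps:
$K{\left(y \right)} = \frac{-3 + y}{2 y}$
$k{\left(Y,W \right)} = 3 - 3 Y$ ($k{\left(Y,W \right)} = - 3 \left(\left(Y + W\right) - \left(1 + W\right)\right) = - 3 \left(\left(W + Y\right) - \left(1 + W\right)\right) = - 3 \left(-1 + Y\right) = 3 - 3 Y$)
$\left(k{\left(-1,K{\left(5 \right)} \right)} E{\left(-2 \right)}\right)^{2} = \left(\left(3 - -3\right) \left(-2\right)^{2}\right)^{2} = \left(\left(3 + 3\right) 4\right)^{2} = \left(6 \cdot 4\right)^{2} = 24^{2} = 576$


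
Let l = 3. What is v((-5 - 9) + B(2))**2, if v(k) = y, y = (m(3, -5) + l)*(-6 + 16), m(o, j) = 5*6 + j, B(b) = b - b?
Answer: 78400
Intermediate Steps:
B(b) = 0
m(o, j) = 30 + j
y = 280 (y = ((30 - 5) + 3)*(-6 + 16) = (25 + 3)*10 = 28*10 = 280)
v(k) = 280
v((-5 - 9) + B(2))**2 = 280**2 = 78400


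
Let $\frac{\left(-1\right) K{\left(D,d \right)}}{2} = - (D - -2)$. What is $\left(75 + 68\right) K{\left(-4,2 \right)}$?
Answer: $-572$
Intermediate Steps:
$K{\left(D,d \right)} = 4 + 2 D$ ($K{\left(D,d \right)} = - 2 \left(- (D - -2)\right) = - 2 \left(- (D + 2)\right) = - 2 \left(- (2 + D)\right) = - 2 \left(-2 - D\right) = 4 + 2 D$)
$\left(75 + 68\right) K{\left(-4,2 \right)} = \left(75 + 68\right) \left(4 + 2 \left(-4\right)\right) = 143 \left(4 - 8\right) = 143 \left(-4\right) = -572$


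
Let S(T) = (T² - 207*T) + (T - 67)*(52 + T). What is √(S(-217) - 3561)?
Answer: √135307 ≈ 367.84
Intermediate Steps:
S(T) = T² - 207*T + (-67 + T)*(52 + T) (S(T) = (T² - 207*T) + (-67 + T)*(52 + T) = T² - 207*T + (-67 + T)*(52 + T))
√(S(-217) - 3561) = √((-3484 - 222*(-217) + 2*(-217)²) - 3561) = √((-3484 + 48174 + 2*47089) - 3561) = √((-3484 + 48174 + 94178) - 3561) = √(138868 - 3561) = √135307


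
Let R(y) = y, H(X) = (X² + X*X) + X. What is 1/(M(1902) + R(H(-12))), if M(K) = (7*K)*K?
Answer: 1/25323504 ≈ 3.9489e-8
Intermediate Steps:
H(X) = X + 2*X² (H(X) = (X² + X²) + X = 2*X² + X = X + 2*X²)
M(K) = 7*K²
1/(M(1902) + R(H(-12))) = 1/(7*1902² - 12*(1 + 2*(-12))) = 1/(7*3617604 - 12*(1 - 24)) = 1/(25323228 - 12*(-23)) = 1/(25323228 + 276) = 1/25323504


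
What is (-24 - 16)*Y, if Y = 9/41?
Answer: -360/41 ≈ -8.7805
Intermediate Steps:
Y = 9/41 (Y = 9*(1/41) = 9/41 ≈ 0.21951)
(-24 - 16)*Y = (-24 - 16)*(9/41) = -40*9/41 = -360/41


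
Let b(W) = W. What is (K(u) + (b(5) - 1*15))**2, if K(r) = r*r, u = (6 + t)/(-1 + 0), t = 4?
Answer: 8100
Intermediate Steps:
u = -10 (u = (6 + 4)/(-1 + 0) = 10/(-1) = 10*(-1) = -10)
K(r) = r**2
(K(u) + (b(5) - 1*15))**2 = ((-10)**2 + (5 - 1*15))**2 = (100 + (5 - 15))**2 = (100 - 10)**2 = 90**2 = 8100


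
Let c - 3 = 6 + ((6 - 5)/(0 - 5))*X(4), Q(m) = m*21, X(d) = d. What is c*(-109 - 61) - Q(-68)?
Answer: 34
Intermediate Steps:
Q(m) = 21*m
c = 41/5 (c = 3 + (6 + ((6 - 5)/(0 - 5))*4) = 3 + (6 + (1/(-5))*4) = 3 + (6 + (1*(-⅕))*4) = 3 + (6 - ⅕*4) = 3 + (6 - ⅘) = 3 + 26/5 = 41/5 ≈ 8.2000)
c*(-109 - 61) - Q(-68) = 41*(-109 - 61)/5 - 21*(-68) = (41/5)*(-170) - 1*(-1428) = -1394 + 1428 = 34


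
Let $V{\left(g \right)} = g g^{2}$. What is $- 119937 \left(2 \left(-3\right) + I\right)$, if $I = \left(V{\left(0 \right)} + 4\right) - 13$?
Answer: $1799055$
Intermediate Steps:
$V{\left(g \right)} = g^{3}$
$I = -9$ ($I = \left(0^{3} + 4\right) - 13 = \left(0 + 4\right) - 13 = 4 - 13 = -9$)
$- 119937 \left(2 \left(-3\right) + I\right) = - 119937 \left(2 \left(-3\right) - 9\right) = - 119937 \left(-6 - 9\right) = \left(-119937\right) \left(-15\right) = 1799055$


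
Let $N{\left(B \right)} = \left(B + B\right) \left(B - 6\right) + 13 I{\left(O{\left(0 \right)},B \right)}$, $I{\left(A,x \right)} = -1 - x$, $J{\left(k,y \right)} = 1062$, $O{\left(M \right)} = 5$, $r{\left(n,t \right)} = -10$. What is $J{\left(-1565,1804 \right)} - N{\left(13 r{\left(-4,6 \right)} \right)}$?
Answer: $-35975$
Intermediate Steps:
$N{\left(B \right)} = -13 - 13 B + 2 B \left(-6 + B\right)$ ($N{\left(B \right)} = \left(B + B\right) \left(B - 6\right) + 13 \left(-1 - B\right) = 2 B \left(-6 + B\right) - \left(13 + 13 B\right) = -13 - 13 B + 2 B \left(-6 + B\right)$)
$J{\left(-1565,1804 \right)} - N{\left(13 r{\left(-4,6 \right)} \right)} = 1062 - \left(-13 - 25 \cdot 13 \left(-10\right) + 2 \left(13 \left(-10\right)\right)^{2}\right) = 1062 - \left(-13 - -3250 + 2 \left(-130\right)^{2}\right) = 1062 - \left(-13 + 3250 + 2 \cdot 16900\right) = 1062 - \left(-13 + 3250 + 33800\right) = 1062 - 37037 = -35975$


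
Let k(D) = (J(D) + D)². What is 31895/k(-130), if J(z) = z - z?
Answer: 6379/3380 ≈ 1.8873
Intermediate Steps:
J(z) = 0
k(D) = D² (k(D) = (0 + D)² = D²)
31895/k(-130) = 31895/((-130)²) = 31895/16900 = 31895*(1/16900) = 6379/3380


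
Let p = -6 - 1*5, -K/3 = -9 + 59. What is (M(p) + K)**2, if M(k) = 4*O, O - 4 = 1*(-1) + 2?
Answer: 16900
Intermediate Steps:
K = -150 (K = -3*(-9 + 59) = -3*50 = -150)
O = 5 (O = 4 + (1*(-1) + 2) = 4 + (-1 + 2) = 4 + 1 = 5)
p = -11 (p = -6 - 5 = -11)
M(k) = 20 (M(k) = 4*5 = 20)
(M(p) + K)**2 = (20 - 150)**2 = (-130)**2 = 16900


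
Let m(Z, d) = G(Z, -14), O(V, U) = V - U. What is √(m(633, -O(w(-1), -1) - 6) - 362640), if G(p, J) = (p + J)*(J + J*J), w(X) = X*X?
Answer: I*√249982 ≈ 499.98*I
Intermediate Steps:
w(X) = X²
G(p, J) = (J + p)*(J + J²)
m(Z, d) = -2548 + 182*Z (m(Z, d) = -14*(-14 + Z + (-14)² - 14*Z) = -14*(-14 + Z + 196 - 14*Z) = -14*(182 - 13*Z) = -2548 + 182*Z)
√(m(633, -O(w(-1), -1) - 6) - 362640) = √((-2548 + 182*633) - 362640) = √((-2548 + 115206) - 362640) = √(112658 - 362640) = √(-249982) = I*√249982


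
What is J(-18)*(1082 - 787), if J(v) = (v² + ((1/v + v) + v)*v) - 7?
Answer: 284970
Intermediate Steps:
J(v) = -7 + v² + v*(1/v + 2*v) (J(v) = (v² + ((v + 1/v) + v)*v) - 7 = (v² + (1/v + 2*v)*v) - 7 = (v² + v*(1/v + 2*v)) - 7 = -7 + v² + v*(1/v + 2*v))
J(-18)*(1082 - 787) = (-6 + 3*(-18)²)*(1082 - 787) = (-6 + 3*324)*295 = (-6 + 972)*295 = 966*295 = 284970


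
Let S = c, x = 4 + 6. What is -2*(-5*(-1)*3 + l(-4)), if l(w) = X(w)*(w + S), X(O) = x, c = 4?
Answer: -30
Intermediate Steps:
x = 10
X(O) = 10
S = 4
l(w) = 40 + 10*w (l(w) = 10*(w + 4) = 10*(4 + w) = 40 + 10*w)
-2*(-5*(-1)*3 + l(-4)) = -2*(-5*(-1)*3 + (40 + 10*(-4))) = -2*(5*3 + (40 - 40)) = -2*(15 + 0) = -2*15 = -30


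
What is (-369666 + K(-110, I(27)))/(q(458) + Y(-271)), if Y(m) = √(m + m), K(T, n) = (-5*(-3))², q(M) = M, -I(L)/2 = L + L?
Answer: -28200663/35051 + 123147*I*√542/70102 ≈ -804.56 + 40.897*I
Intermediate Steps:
I(L) = -4*L (I(L) = -2*(L + L) = -4*L)
K(T, n) = 225 (K(T, n) = 15² = 225)
Y(m) = √2*√m (Y(m) = √(2*m) = √2*√m)
(-369666 + K(-110, I(27)))/(q(458) + Y(-271)) = (-369666 + 225)/(458 + √2*√(-271)) = -369441/(458 + √2*(I*√271)) = -369441/(458 + I*√542)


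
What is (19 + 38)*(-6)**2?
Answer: 2052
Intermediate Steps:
(19 + 38)*(-6)**2 = 57*36 = 2052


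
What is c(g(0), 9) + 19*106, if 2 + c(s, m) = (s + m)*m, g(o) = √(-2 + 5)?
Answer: 2093 + 9*√3 ≈ 2108.6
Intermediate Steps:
g(o) = √3
c(s, m) = -2 + m*(m + s) (c(s, m) = -2 + (s + m)*m = -2 + (m + s)*m = -2 + m*(m + s))
c(g(0), 9) + 19*106 = (-2 + 9² + 9*√3) + 19*106 = (-2 + 81 + 9*√3) + 2014 = (79 + 9*√3) + 2014 = 2093 + 9*√3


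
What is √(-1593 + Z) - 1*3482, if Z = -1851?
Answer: -3482 + 2*I*√861 ≈ -3482.0 + 58.686*I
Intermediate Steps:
√(-1593 + Z) - 1*3482 = √(-1593 - 1851) - 1*3482 = √(-3444) - 3482 = 2*I*√861 - 3482 = -3482 + 2*I*√861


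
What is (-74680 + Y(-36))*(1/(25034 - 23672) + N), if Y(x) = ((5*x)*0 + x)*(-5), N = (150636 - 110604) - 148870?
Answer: 5521841473750/681 ≈ 8.1084e+9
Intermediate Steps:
N = -108838 (N = 40032 - 148870 = -108838)
Y(x) = -5*x (Y(x) = (0 + x)*(-5) = x*(-5) = -5*x)
(-74680 + Y(-36))*(1/(25034 - 23672) + N) = (-74680 - 5*(-36))*(1/(25034 - 23672) - 108838) = (-74680 + 180)*(1/1362 - 108838) = -74500*(1/1362 - 108838) = -74500*(-148237355/1362) = 5521841473750/681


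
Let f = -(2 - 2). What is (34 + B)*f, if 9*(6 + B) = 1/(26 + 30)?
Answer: 0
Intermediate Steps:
f = 0 (f = -1*0 = 0)
B = -3023/504 (B = -6 + 1/(9*(26 + 30)) = -6 + (1/9)/56 = -6 + (1/9)*(1/56) = -6 + 1/504 = -3023/504 ≈ -5.9980)
(34 + B)*f = (34 - 3023/504)*0 = (14113/504)*0 = 0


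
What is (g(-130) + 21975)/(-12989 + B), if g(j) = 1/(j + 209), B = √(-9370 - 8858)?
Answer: -727394894/429995341 - 24304364*I*√93/13329855571 ≈ -1.6916 - 0.017583*I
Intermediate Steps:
B = 14*I*√93 (B = √(-18228) = 14*I*√93 ≈ 135.01*I)
g(j) = 1/(209 + j)
(g(-130) + 21975)/(-12989 + B) = (1/(209 - 130) + 21975)/(-12989 + 14*I*√93) = (1/79 + 21975)/(-12989 + 14*I*√93) = 1736026/(79*(-12989 + 14*I*√93))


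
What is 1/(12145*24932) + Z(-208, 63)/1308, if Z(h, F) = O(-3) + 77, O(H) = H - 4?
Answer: 5298985277/99015318780 ≈ 0.053517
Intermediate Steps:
O(H) = -4 + H
Z(h, F) = 70 (Z(h, F) = (-4 - 3) + 77 = -7 + 77 = 70)
1/(12145*24932) + Z(-208, 63)/1308 = 1/(12145*24932) + 70/1308 = (1/12145)*(1/24932) + 70*(1/1308) = 1/302799140 + 35/654 = 5298985277/99015318780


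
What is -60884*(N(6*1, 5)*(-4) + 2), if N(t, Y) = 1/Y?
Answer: -365304/5 ≈ -73061.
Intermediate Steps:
-60884*(N(6*1, 5)*(-4) + 2) = -60884*(-4/5 + 2) = -60884*6/5 = -365304/5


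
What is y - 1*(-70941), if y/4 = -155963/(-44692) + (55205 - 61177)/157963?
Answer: 125229601696404/1764920599 ≈ 70955.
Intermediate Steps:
y = 24369482745/1764920599 (y = 4*(-155963/(-44692) + (55205 - 61177)/157963) = 4*(-155963*(-1/44692) - 5972*1/157963) = 4*(155963/44692 - 5972/157963) = 4*(24369482745/7059682396) = 24369482745/1764920599 ≈ 13.808)
y - 1*(-70941) = 24369482745/1764920599 - 1*(-70941) = 24369482745/1764920599 + 70941 = 125229601696404/1764920599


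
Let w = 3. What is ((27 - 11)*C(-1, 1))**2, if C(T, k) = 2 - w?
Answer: 256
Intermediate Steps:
C(T, k) = -1 (C(T, k) = 2 - 1*3 = 2 - 3 = -1)
((27 - 11)*C(-1, 1))**2 = ((27 - 11)*(-1))**2 = (16*(-1))**2 = (-16)**2 = 256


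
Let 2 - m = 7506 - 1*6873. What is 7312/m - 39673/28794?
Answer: -235575391/18169014 ≈ -12.966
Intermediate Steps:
m = -631 (m = 2 - (7506 - 1*6873) = 2 - (7506 - 6873) = 2 - 1*633 = 2 - 633 = -631)
7312/m - 39673/28794 = 7312/(-631) - 39673/28794 = 7312*(-1/631) - 39673*1/28794 = -7312/631 - 39673/28794 = -235575391/18169014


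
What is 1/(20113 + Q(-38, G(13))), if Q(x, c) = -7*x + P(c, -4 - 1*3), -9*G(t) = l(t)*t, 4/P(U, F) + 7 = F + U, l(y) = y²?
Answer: 2323/47340381 ≈ 4.9070e-5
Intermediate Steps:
P(U, F) = 4/(-7 + F + U) (P(U, F) = 4/(-7 + (F + U)) = 4/(-7 + F + U))
G(t) = -t³/9 (G(t) = -t²*t/9 = -t³/9)
Q(x, c) = -7*x + 4/(-14 + c) (Q(x, c) = -7*x + 4/(-7 + (-4 - 1*3) + c) = -7*x + 4/(-7 + (-4 - 3) + c) = -7*x + 4/(-7 - 7 + c) = -7*x + 4/(-14 + c))
1/(20113 + Q(-38, G(13))) = 1/(20113 + (4 - 7*(-38)*(-14 - ⅑*13³))/(-14 - ⅑*13³)) = 1/(20113 + (4 - 7*(-38)*(-14 - ⅑*2197))/(-14 - ⅑*2197)) = 1/(20113 + (4 - 7*(-38)*(-14 - 2197/9))/(-14 - 2197/9)) = 1/(20113 + (4 - 7*(-38)*(-2323/9))/(-2323/9)) = 1/(20113 - 9*(4 - 617918/9)/2323) = 1/(20113 - 9/2323*(-617882/9)) = 1/(20113 + 617882/2323) = 1/(47340381/2323) = 2323/47340381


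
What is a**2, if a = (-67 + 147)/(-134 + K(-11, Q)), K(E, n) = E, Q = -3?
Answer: 256/841 ≈ 0.30440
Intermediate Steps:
a = -16/29 (a = (-67 + 147)/(-134 - 11) = 80/(-145) = 80*(-1/145) = -16/29 ≈ -0.55172)
a**2 = (-16/29)**2 = 256/841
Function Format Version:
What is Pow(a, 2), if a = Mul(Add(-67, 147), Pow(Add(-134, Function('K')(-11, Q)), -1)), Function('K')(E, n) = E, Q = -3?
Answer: Rational(256, 841) ≈ 0.30440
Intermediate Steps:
a = Rational(-16, 29) (a = Mul(Add(-67, 147), Pow(Add(-134, -11), -1)) = Mul(80, Pow(-145, -1)) = Mul(80, Rational(-1, 145)) = Rational(-16, 29) ≈ -0.55172)
Pow(a, 2) = Pow(Rational(-16, 29), 2) = Rational(256, 841)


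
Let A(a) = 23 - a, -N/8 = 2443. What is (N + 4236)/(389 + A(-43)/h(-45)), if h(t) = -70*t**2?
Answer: -180825750/4595057 ≈ -39.352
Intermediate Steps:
N = -19544 (N = -8*2443 = -19544)
(N + 4236)/(389 + A(-43)/h(-45)) = (-19544 + 4236)/(389 + (23 - 1*(-43))/((-70*(-45)**2))) = -15308/(389 + (23 + 43)/((-70*2025))) = -15308/(389 + 66/(-141750)) = -15308/(389 + 66*(-1/141750)) = -15308/(389 - 11/23625) = -15308/9190114/23625 = -15308*23625/9190114 = -180825750/4595057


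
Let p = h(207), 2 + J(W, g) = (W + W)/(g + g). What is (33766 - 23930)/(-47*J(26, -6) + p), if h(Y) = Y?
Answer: 14754/757 ≈ 19.490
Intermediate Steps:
J(W, g) = -2 + W/g (J(W, g) = -2 + (W + W)/(g + g) = -2 + (2*W)/((2*g)) = -2 + (2*W)*(1/(2*g)) = -2 + W/g)
p = 207
(33766 - 23930)/(-47*J(26, -6) + p) = (33766 - 23930)/(-47*(-2 + 26/(-6)) + 207) = 9836/(-47*(-2 + 26*(-⅙)) + 207) = 9836/(-47*(-2 - 13/3) + 207) = 9836/(-47*(-19/3) + 207) = 9836/(893/3 + 207) = 9836/(1514/3) = 9836*(3/1514) = 14754/757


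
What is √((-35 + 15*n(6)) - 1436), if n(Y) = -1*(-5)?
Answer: 2*I*√349 ≈ 37.363*I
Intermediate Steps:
n(Y) = 5
√((-35 + 15*n(6)) - 1436) = √((-35 + 15*5) - 1436) = √((-35 + 75) - 1436) = √(40 - 1436) = √(-1396) = 2*I*√349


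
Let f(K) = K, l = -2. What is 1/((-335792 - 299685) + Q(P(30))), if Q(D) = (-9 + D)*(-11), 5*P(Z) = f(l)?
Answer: -5/3176868 ≈ -1.5739e-6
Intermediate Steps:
P(Z) = -⅖ (P(Z) = (⅕)*(-2) = -⅖)
Q(D) = 99 - 11*D
1/((-335792 - 299685) + Q(P(30))) = 1/((-335792 - 299685) + (99 - 11*(-⅖))) = 1/(-635477 + (99 + 22/5)) = 1/(-635477 + 517/5) = 1/(-3176868/5) = -5/3176868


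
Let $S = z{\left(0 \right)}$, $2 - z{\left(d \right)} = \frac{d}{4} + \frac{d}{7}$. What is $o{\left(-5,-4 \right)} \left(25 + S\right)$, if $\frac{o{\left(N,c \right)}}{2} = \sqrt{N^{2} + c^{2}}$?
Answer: $54 \sqrt{41} \approx 345.77$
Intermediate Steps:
$z{\left(d \right)} = 2 - \frac{11 d}{28}$ ($z{\left(d \right)} = 2 - \left(\frac{d}{4} + \frac{d}{7}\right) = 2 - \frac{11 d}{28}$)
$o{\left(N,c \right)} = 2 \sqrt{N^{2} + c^{2}}$
$S = 2$ ($S = 2 - 0 = 2 + 0 = 2$)
$o{\left(-5,-4 \right)} \left(25 + S\right) = 2 \sqrt{\left(-5\right)^{2} + \left(-4\right)^{2}} \left(25 + 2\right) = 2 \sqrt{25 + 16} \cdot 27 = 2 \sqrt{41} \cdot 27 = 54 \sqrt{41}$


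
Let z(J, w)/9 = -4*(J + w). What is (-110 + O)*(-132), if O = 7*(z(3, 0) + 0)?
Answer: 114312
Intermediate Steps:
z(J, w) = -36*J - 36*w (z(J, w) = 9*(-4*(J + w)) = 9*(-4*J - 4*w) = -36*J - 36*w)
O = -756 (O = 7*((-36*3 - 36*0) + 0) = 7*((-108 + 0) + 0) = 7*(-108 + 0) = 7*(-108) = -756)
(-110 + O)*(-132) = (-110 - 756)*(-132) = -866*(-132) = 114312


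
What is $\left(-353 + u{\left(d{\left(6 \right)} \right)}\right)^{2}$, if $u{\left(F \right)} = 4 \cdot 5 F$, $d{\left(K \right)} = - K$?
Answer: $223729$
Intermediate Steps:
$u{\left(F \right)} = 20 F$
$\left(-353 + u{\left(d{\left(6 \right)} \right)}\right)^{2} = \left(-353 + 20 \left(\left(-1\right) 6\right)\right)^{2} = \left(-353 + 20 \left(-6\right)\right)^{2} = \left(-353 - 120\right)^{2} = \left(-473\right)^{2} = 223729$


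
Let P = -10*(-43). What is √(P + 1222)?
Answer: 2*√413 ≈ 40.645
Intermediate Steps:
P = 430
√(P + 1222) = √(430 + 1222) = √1652 = 2*√413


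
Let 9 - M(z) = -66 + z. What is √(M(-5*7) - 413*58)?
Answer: 2*I*√5961 ≈ 154.42*I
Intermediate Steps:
M(z) = 75 - z (M(z) = 9 - (-66 + z) = 9 + (66 - z) = 75 - z)
√(M(-5*7) - 413*58) = √((75 - (-5)*7) - 413*58) = √((75 - 1*(-35)) - 23954) = √((75 + 35) - 23954) = √(110 - 23954) = √(-23844) = 2*I*√5961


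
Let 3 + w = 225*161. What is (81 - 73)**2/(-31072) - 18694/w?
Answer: -9112159/17585781 ≈ -0.51816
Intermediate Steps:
w = 36222 (w = -3 + 225*161 = -3 + 36225 = 36222)
(81 - 73)**2/(-31072) - 18694/w = (81 - 73)**2/(-31072) - 18694/36222 = 8**2*(-1/31072) - 18694*1/36222 = 64*(-1/31072) - 9347/18111 = -2/971 - 9347/18111 = -9112159/17585781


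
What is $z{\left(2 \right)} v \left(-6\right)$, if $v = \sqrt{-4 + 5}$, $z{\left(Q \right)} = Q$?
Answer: $-12$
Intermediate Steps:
$v = 1$ ($v = \sqrt{1} = 1$)
$z{\left(2 \right)} v \left(-6\right) = 2 \cdot 1 \left(-6\right) = 2 \left(-6\right) = -12$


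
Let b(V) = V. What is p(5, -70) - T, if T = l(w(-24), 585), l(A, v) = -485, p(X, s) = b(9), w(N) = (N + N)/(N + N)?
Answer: 494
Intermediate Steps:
w(N) = 1 (w(N) = (2*N)/((2*N)) = (2*N)*(1/(2*N)) = 1)
p(X, s) = 9
T = -485
p(5, -70) - T = 9 - 1*(-485) = 9 + 485 = 494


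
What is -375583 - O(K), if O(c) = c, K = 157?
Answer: -375740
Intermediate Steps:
-375583 - O(K) = -375583 - 1*157 = -375583 - 157 = -375740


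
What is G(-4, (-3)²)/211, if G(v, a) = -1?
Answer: -1/211 ≈ -0.0047393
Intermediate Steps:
G(-4, (-3)²)/211 = -1/211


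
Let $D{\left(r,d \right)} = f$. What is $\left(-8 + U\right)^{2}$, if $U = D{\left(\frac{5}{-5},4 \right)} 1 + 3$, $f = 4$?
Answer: $1$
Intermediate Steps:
$D{\left(r,d \right)} = 4$
$U = 7$ ($U = 4 \cdot 1 + 3 = 4 + 3 = 7$)
$\left(-8 + U\right)^{2} = \left(-8 + 7\right)^{2} = \left(-1\right)^{2} = 1$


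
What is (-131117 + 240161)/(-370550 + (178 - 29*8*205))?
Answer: -27261/104483 ≈ -0.26091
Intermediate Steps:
(-131117 + 240161)/(-370550 + (178 - 29*8*205)) = 109044/(-370550 + (178 - 232*205)) = 109044/(-370550 + (178 - 47560)) = 109044/(-370550 - 47382) = 109044/(-417932) = 109044*(-1/417932) = -27261/104483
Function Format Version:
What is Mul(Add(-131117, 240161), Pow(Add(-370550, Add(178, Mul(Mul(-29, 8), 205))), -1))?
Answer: Rational(-27261, 104483) ≈ -0.26091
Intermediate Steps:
Mul(Add(-131117, 240161), Pow(Add(-370550, Add(178, Mul(Mul(-29, 8), 205))), -1)) = Mul(109044, Pow(Add(-370550, Add(178, Mul(-232, 205))), -1)) = Mul(109044, Pow(Add(-370550, Add(178, -47560)), -1)) = Mul(109044, Pow(Add(-370550, -47382), -1)) = Mul(109044, Pow(-417932, -1)) = Mul(109044, Rational(-1, 417932)) = Rational(-27261, 104483)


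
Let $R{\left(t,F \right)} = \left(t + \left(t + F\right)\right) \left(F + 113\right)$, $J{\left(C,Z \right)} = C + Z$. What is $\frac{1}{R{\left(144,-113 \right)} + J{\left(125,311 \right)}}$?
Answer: $\frac{1}{436} \approx 0.0022936$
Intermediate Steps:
$R{\left(t,F \right)} = \left(113 + F\right) \left(F + 2 t\right)$ ($R{\left(t,F \right)} = \left(t + \left(F + t\right)\right) \left(113 + F\right) = \left(F + 2 t\right) \left(113 + F\right) = \left(113 + F\right) \left(F + 2 t\right)$)
$\frac{1}{R{\left(144,-113 \right)} + J{\left(125,311 \right)}} = \frac{1}{\left(\left(-113\right)^{2} + 113 \left(-113\right) + 226 \cdot 144 + 2 \left(-113\right) 144\right) + \left(125 + 311\right)} = \frac{1}{\left(12769 - 12769 + 32544 - 32544\right) + 436} = \frac{1}{0 + 436} = \frac{1}{436}$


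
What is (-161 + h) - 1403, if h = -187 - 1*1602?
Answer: -3353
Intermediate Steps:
h = -1789 (h = -187 - 1602 = -1789)
(-161 + h) - 1403 = (-161 - 1789) - 1403 = -1950 - 1403 = -3353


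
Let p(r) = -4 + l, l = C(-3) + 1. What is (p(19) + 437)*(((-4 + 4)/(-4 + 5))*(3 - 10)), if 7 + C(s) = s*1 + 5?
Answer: 0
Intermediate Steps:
C(s) = -2 + s (C(s) = -7 + (s*1 + 5) = -7 + (s + 5) = -7 + (5 + s) = -2 + s)
l = -4 (l = (-2 - 3) + 1 = -5 + 1 = -4)
p(r) = -8 (p(r) = -4 - 4 = -8)
(p(19) + 437)*(((-4 + 4)/(-4 + 5))*(3 - 10)) = (-8 + 437)*(((-4 + 4)/(-4 + 5))*(3 - 10)) = 429*((0/1)*(-7)) = 429*((0*1)*(-7)) = 429*(0*(-7)) = 429*0 = 0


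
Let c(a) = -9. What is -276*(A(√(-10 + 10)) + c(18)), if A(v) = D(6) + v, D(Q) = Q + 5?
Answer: -552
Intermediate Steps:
D(Q) = 5 + Q
A(v) = 11 + v (A(v) = (5 + 6) + v = 11 + v)
-276*(A(√(-10 + 10)) + c(18)) = -276*((11 + √(-10 + 10)) - 9) = -276*((11 + √0) - 9) = -276*((11 + 0) - 9) = -276*(11 - 9) = -276*2 = -552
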